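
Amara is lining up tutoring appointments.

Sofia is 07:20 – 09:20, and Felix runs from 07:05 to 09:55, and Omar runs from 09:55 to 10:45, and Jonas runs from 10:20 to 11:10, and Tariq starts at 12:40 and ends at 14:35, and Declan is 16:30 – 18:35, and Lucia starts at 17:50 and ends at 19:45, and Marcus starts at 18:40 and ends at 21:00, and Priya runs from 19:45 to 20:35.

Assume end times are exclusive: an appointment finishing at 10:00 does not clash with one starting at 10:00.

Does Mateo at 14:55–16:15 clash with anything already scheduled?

No — it doesn't clash with anything

Felix: ends 09:55 at or before Mateo starts 14:55 → clear.
Sofia: ends 09:20 at or before Mateo starts 14:55 → clear.
Omar: ends 10:45 at or before Mateo starts 14:55 → clear.
Jonas: ends 11:10 at or before Mateo starts 14:55 → clear.
Tariq: ends 14:35 at or before Mateo starts 14:55 → clear.
Declan: starts 16:30 at or after Mateo ends 16:15 → clear.
Lucia: starts 17:50 at or after Mateo ends 16:15 → clear.
Marcus: starts 18:40 at or after Mateo ends 16:15 → clear.
Priya: starts 19:45 at or after Mateo ends 16:15 → clear.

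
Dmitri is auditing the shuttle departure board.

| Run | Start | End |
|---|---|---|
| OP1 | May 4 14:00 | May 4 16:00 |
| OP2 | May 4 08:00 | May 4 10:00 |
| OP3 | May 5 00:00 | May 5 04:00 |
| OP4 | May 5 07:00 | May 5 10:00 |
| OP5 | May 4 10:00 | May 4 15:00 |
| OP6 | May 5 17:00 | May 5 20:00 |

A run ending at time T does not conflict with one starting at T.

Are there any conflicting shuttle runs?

Two intervals overlap when each starts before the other ends.
Sorted by start: OP2, OP5, OP1, OP3, OP4, OP6.
OP5 starts exactly when OP2 ends (back-to-back, no overlap), so nothing later overlaps OP2 either.
OP1 starts before OP5 ends → OP5 and OP1 overlap.
That's a conflict, so the schedule is not conflict-free.

Yes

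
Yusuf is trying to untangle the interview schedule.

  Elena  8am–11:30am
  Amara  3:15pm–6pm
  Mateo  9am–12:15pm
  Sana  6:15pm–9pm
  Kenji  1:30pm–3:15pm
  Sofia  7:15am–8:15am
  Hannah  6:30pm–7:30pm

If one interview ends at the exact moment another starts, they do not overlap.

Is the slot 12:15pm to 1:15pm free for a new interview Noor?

Sofia: ends 8:15am at or before Noor starts 12:15pm → clear.
Elena: ends 11:30am at or before Noor starts 12:15pm → clear.
Mateo: ends 12:15pm at or before Noor starts 12:15pm → clear.
Kenji: starts 1:30pm at or after Noor ends 1:15pm → clear.
Amara: starts 3:15pm at or after Noor ends 1:15pm → clear.
Sana: starts 6:15pm at or after Noor ends 1:15pm → clear.
Hannah: starts 6:30pm at or after Noor ends 1:15pm → clear.

Yes — the slot is free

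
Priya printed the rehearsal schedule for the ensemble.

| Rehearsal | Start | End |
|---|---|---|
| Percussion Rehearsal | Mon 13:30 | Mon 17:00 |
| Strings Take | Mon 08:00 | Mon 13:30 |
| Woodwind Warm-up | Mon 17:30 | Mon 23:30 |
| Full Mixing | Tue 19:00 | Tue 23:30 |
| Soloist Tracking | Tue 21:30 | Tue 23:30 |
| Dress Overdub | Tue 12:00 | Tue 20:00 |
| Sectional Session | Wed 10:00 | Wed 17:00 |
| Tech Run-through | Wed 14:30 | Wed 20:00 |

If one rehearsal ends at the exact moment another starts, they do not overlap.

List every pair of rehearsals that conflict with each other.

Dress Overdub & Full Mixing, Full Mixing & Soloist Tracking, Sectional Session & Tech Run-through

Check each pair: they overlap iff neither finishes before the other starts.
Sorted by start: Strings Take, Percussion Rehearsal, Woodwind Warm-up, Dress Overdub, Full Mixing, Soloist Tracking, Sectional Session, Tech Run-through.
Percussion Rehearsal starts exactly when Strings Take ends (back-to-back, no overlap); Strings Take is clear from here.
Woodwind Warm-up starts after Percussion Rehearsal ends; Percussion Rehearsal is clear from here.
Dress Overdub starts after Woodwind Warm-up ends; Woodwind Warm-up is clear from here.
Full Mixing starts before Dress Overdub ends → Dress Overdub and Full Mixing overlap.
Soloist Tracking starts after Dress Overdub ends; Dress Overdub is clear from here.
Soloist Tracking starts before Full Mixing ends → Full Mixing and Soloist Tracking overlap.
Sectional Session starts after Full Mixing ends; Full Mixing is clear from here.
Sectional Session starts after Soloist Tracking ends; Soloist Tracking is clear from here.
Tech Run-through starts before Sectional Session ends → Sectional Session and Tech Run-through overlap.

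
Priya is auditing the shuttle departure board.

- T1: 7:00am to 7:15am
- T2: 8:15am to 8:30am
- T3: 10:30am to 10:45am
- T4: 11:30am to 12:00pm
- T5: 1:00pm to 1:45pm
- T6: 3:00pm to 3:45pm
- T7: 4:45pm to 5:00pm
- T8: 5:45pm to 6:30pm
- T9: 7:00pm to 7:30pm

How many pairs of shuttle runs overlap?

Sorted by start: T1, T2, T3, T4, T5, T6, T7, T8, T9.
T2 starts after T1 ends — done with T1.
T3 starts after T2 ends — done with T2.
T4 starts after T3 ends — done with T3.
T5 starts after T4 ends — done with T4.
T6 starts after T5 ends — done with T5.
T7 starts after T6 ends — done with T6.
T8 starts after T7 ends — done with T7.
T9 starts after T8 ends.
No pair overlaps.

0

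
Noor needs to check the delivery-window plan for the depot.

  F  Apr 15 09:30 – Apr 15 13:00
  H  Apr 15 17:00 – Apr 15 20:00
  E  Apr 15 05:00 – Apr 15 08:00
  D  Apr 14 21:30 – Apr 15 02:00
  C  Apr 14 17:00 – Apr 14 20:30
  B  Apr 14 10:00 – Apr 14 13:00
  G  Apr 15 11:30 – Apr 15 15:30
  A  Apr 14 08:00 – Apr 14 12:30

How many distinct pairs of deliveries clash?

2

Sorted by start: A, B, C, D, E, F, G, H.
B starts before A ends → A and B overlap.
C starts after A ends, so A has no further overlaps.
C starts after B ends, so B has no further overlaps.
D starts after C ends, so C has no further overlaps.
E starts after D ends, so D has no further overlaps.
F starts after E ends, so E has no further overlaps.
G starts before F ends → F and G overlap.
H starts after F ends.
H starts after G ends.
Overlapping pairs: A & B, F & G — 2 in total.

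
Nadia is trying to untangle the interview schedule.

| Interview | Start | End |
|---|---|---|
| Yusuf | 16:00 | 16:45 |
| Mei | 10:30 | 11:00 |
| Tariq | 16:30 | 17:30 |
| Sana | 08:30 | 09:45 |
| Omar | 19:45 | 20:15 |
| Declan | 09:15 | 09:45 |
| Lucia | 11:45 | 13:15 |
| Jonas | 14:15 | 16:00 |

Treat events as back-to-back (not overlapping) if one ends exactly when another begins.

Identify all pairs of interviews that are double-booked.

Declan & Sana, Tariq & Yusuf

Check each pair: they overlap iff neither finishes before the other starts.
Sorted by start: Sana, Declan, Mei, Lucia, Jonas, Yusuf, Tariq, Omar.
Declan starts before Sana ends → Sana and Declan overlap.
Mei starts after Sana ends, so nothing later overlaps Sana either.
Mei starts after Declan ends, so nothing later overlaps Declan either.
Lucia starts after Mei ends, so nothing later overlaps Mei either.
Jonas starts after Lucia ends, so nothing later overlaps Lucia either.
Yusuf starts exactly when Jonas ends (back-to-back, no overlap), so nothing later overlaps Jonas either.
Tariq starts before Yusuf ends → Yusuf and Tariq overlap.
Omar starts after Yusuf ends.
Omar starts after Tariq ends.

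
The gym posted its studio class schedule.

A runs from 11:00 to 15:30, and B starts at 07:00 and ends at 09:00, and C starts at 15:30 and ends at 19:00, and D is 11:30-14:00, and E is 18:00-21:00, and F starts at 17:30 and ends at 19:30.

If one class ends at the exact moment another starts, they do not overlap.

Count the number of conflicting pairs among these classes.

Sorted by start: B, A, D, C, F, E.
A starts after B ends, so nothing later overlaps B either.
D starts before A ends → A and D overlap.
C starts exactly when A ends (back-to-back, no overlap), so nothing later overlaps A either.
C starts after D ends, so nothing later overlaps D either.
F starts before C ends → C and F overlap.
E starts before C ends → C and E overlap.
E starts before F ends → F and E overlap.
Overlapping pairs: A & D, C & E, C & F, E & F — 4 in total.

4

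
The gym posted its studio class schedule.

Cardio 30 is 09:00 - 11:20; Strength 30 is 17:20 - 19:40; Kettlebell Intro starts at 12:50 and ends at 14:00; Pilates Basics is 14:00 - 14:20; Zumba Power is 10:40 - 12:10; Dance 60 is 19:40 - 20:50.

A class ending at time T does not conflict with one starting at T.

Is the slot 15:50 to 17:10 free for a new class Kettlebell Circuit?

Cardio 30: ends 11:20 at or before Kettlebell Circuit starts 15:50 → clear.
Zumba Power: ends 12:10 at or before Kettlebell Circuit starts 15:50 → clear.
Kettlebell Intro: ends 14:00 at or before Kettlebell Circuit starts 15:50 → clear.
Pilates Basics: ends 14:20 at or before Kettlebell Circuit starts 15:50 → clear.
Strength 30: starts 17:20 at or after Kettlebell Circuit ends 17:10 → clear.
Dance 60: starts 19:40 at or after Kettlebell Circuit ends 17:10 → clear.

Yes — the slot is free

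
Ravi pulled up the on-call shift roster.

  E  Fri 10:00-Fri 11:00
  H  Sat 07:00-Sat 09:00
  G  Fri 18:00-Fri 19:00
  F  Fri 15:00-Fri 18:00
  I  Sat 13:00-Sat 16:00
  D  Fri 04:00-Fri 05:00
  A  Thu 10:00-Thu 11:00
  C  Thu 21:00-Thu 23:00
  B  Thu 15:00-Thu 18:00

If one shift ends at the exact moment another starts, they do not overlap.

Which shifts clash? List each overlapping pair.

no conflicts

Two intervals overlap when each starts before the other ends.
Sorted by start: A, B, C, D, E, F, G, H, I.
B starts after A ends, so A has no further overlaps.
C starts after B ends, so B has no further overlaps.
D starts after C ends, so C has no further overlaps.
E starts after D ends, so D has no further overlaps.
F starts after E ends, so E has no further overlaps.
G starts exactly when F ends (back-to-back, no overlap), so F has no further overlaps.
H starts after G ends, so G has no further overlaps.
I starts after H ends.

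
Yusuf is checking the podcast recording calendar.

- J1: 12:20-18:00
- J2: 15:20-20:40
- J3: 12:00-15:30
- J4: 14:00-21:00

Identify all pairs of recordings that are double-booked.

J1 & J2, J1 & J3, J1 & J4, J2 & J3, J2 & J4, J3 & J4

Check each pair: they overlap iff neither finishes before the other starts.
Sorted by start: J3, J1, J4, J2.
J1 starts before J3 ends → J3 and J1 overlap.
J4 starts before J3 ends → J3 and J4 overlap.
J2 starts before J3 ends → J3 and J2 overlap.
J4 starts before J1 ends → J1 and J4 overlap.
J2 starts before J1 ends → J1 and J2 overlap.
J2 starts before J4 ends → J4 and J2 overlap.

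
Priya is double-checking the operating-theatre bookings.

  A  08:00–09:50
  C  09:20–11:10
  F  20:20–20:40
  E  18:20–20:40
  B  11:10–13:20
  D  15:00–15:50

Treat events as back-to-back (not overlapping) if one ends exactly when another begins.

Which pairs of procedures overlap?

Sorted by start: A, C, B, D, E, F.
C starts before A ends → A and C overlap.
B starts after A ends; A is clear from here.
B starts exactly when C ends (back-to-back, no overlap); C is clear from here.
D starts after B ends; B is clear from here.
E starts after D ends; D is clear from here.
F starts before E ends → E and F overlap.

A & C, E & F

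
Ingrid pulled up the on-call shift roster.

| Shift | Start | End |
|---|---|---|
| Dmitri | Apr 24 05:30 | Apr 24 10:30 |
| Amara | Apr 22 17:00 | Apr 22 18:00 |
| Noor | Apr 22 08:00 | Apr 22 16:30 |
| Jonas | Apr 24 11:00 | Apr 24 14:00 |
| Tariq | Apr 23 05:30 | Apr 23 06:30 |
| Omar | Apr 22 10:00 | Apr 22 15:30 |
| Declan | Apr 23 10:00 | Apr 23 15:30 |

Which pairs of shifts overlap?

Noor & Omar

Sorted by start: Noor, Omar, Amara, Tariq, Declan, Dmitri, Jonas.
Omar starts before Noor ends → Noor and Omar overlap.
Amara starts after Noor ends, so nothing later overlaps Noor either.
Amara starts after Omar ends, so nothing later overlaps Omar either.
Tariq starts after Amara ends, so nothing later overlaps Amara either.
Declan starts after Tariq ends, so nothing later overlaps Tariq either.
Dmitri starts after Declan ends, so nothing later overlaps Declan either.
Jonas starts after Dmitri ends.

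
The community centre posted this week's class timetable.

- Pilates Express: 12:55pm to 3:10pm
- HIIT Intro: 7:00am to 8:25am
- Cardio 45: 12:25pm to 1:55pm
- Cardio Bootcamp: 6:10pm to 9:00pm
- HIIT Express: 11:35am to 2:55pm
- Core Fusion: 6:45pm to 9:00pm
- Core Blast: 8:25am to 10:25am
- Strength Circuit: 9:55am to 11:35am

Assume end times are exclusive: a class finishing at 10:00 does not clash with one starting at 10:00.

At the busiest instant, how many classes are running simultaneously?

Sort all start/end points and keep a running count:
7:00am start HIIT Intro → 1
8:25am end HIIT Intro → 0
8:25am start Core Blast → 1
9:55am start Strength Circuit → 2
10:25am end Core Blast → 1
11:35am end Strength Circuit → 0
11:35am start HIIT Express → 1
12:25pm start Cardio 45 → 2
12:55pm start Pilates Express → 3
1:55pm end Cardio 45 → 2
2:55pm end HIIT Express → 1
3:10pm end Pilates Express → 0
6:10pm start Cardio Bootcamp → 1
6:45pm start Core Fusion → 2
9:00pm end Cardio Bootcamp → 1
9:00pm end Core Fusion → 0
Peak is 3, at 12:55pm (Cardio 45, HIIT Express, Pilates Express).

3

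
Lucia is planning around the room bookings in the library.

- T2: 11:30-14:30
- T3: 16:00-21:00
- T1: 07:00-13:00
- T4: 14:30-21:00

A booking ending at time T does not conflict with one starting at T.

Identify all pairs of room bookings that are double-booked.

Sorted by start: T1, T2, T4, T3.
T2 starts before T1 ends → T1 and T2 overlap.
T4 starts after T1 ends, so nothing later overlaps T1 either.
T4 starts exactly when T2 ends (back-to-back, no overlap), so nothing later overlaps T2 either.
T3 starts before T4 ends → T4 and T3 overlap.

T1 & T2, T3 & T4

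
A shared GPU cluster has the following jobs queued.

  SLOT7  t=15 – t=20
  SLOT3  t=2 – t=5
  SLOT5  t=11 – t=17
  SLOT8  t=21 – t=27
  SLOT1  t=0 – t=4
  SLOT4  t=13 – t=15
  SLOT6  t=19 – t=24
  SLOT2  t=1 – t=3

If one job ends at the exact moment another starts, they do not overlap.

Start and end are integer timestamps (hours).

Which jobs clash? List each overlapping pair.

SLOT1 & SLOT2, SLOT1 & SLOT3, SLOT2 & SLOT3, SLOT4 & SLOT5, SLOT5 & SLOT7, SLOT6 & SLOT7, SLOT6 & SLOT8

Sorted by start: SLOT1, SLOT2, SLOT3, SLOT5, SLOT4, SLOT7, SLOT6, SLOT8.
SLOT2 starts before SLOT1 ends → SLOT1 and SLOT2 overlap.
SLOT3 starts before SLOT1 ends → SLOT1 and SLOT3 overlap.
SLOT5 starts after SLOT1 ends, so SLOT1 has no further overlaps.
SLOT3 starts before SLOT2 ends → SLOT2 and SLOT3 overlap.
SLOT5 starts after SLOT2 ends, so SLOT2 has no further overlaps.
SLOT5 starts after SLOT3 ends, so SLOT3 has no further overlaps.
SLOT4 starts before SLOT5 ends → SLOT5 and SLOT4 overlap.
SLOT7 starts before SLOT5 ends → SLOT5 and SLOT7 overlap.
SLOT6 starts after SLOT5 ends, so SLOT5 has no further overlaps.
SLOT7 starts exactly when SLOT4 ends (back-to-back, no overlap), so SLOT4 has no further overlaps.
SLOT6 starts before SLOT7 ends → SLOT7 and SLOT6 overlap.
SLOT8 starts after SLOT7 ends.
SLOT8 starts before SLOT6 ends → SLOT6 and SLOT8 overlap.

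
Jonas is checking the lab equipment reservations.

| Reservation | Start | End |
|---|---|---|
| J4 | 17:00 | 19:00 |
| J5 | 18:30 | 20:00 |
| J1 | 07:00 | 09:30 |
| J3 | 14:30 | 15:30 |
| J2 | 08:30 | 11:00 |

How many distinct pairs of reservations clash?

Check each pair: they overlap iff neither finishes before the other starts.
Sorted by start: J1, J2, J3, J4, J5.
J2 starts before J1 ends → J1 and J2 overlap.
J3 starts after J1 ends; J1 is clear from here.
J3 starts after J2 ends; J2 is clear from here.
J4 starts after J3 ends; J3 is clear from here.
J5 starts before J4 ends → J4 and J5 overlap.
Overlapping pairs: J1 & J2, J4 & J5 — 2 in total.

2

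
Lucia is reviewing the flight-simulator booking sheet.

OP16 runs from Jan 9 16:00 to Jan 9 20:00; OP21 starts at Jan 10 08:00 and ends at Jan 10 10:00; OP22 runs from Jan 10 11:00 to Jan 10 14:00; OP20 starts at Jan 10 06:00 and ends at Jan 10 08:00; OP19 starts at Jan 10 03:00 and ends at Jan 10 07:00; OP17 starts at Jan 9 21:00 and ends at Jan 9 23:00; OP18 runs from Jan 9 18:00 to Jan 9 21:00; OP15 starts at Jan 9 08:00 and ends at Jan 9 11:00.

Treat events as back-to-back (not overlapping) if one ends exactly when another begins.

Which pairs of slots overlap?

Sorted by start: OP15, OP16, OP18, OP17, OP19, OP20, OP21, OP22.
OP16 starts after OP15 ends, so nothing later overlaps OP15 either.
OP18 starts before OP16 ends → OP16 and OP18 overlap.
OP17 starts after OP16 ends, so nothing later overlaps OP16 either.
OP17 starts exactly when OP18 ends (back-to-back, no overlap), so nothing later overlaps OP18 either.
OP19 starts after OP17 ends, so nothing later overlaps OP17 either.
OP20 starts before OP19 ends → OP19 and OP20 overlap.
OP21 starts after OP19 ends, so nothing later overlaps OP19 either.
OP21 starts exactly when OP20 ends (back-to-back, no overlap), so nothing later overlaps OP20 either.
OP22 starts after OP21 ends.

OP16 & OP18, OP19 & OP20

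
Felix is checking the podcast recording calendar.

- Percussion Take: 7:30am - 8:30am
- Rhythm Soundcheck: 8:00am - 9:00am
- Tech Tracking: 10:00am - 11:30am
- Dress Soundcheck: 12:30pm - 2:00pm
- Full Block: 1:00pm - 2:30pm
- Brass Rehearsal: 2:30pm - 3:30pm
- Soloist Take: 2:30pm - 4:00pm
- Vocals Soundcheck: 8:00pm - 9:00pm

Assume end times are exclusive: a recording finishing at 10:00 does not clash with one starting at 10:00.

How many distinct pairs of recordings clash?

Two intervals overlap when each starts before the other ends.
Sorted by start: Percussion Take, Rhythm Soundcheck, Tech Tracking, Dress Soundcheck, Full Block, Brass Rehearsal, Soloist Take, Vocals Soundcheck.
Rhythm Soundcheck starts before Percussion Take ends → Percussion Take and Rhythm Soundcheck overlap.
Tech Tracking starts after Percussion Take ends, so nothing later overlaps Percussion Take either.
Tech Tracking starts after Rhythm Soundcheck ends, so nothing later overlaps Rhythm Soundcheck either.
Dress Soundcheck starts after Tech Tracking ends, so nothing later overlaps Tech Tracking either.
Full Block starts before Dress Soundcheck ends → Dress Soundcheck and Full Block overlap.
Brass Rehearsal starts after Dress Soundcheck ends, so nothing later overlaps Dress Soundcheck either.
Brass Rehearsal starts exactly when Full Block ends (back-to-back, no overlap), so nothing later overlaps Full Block either.
Soloist Take starts before Brass Rehearsal ends → Brass Rehearsal and Soloist Take overlap.
Vocals Soundcheck starts after Brass Rehearsal ends.
Vocals Soundcheck starts after Soloist Take ends.
Overlapping pairs: Brass Rehearsal & Soloist Take, Dress Soundcheck & Full Block, Percussion Take & Rhythm Soundcheck — 3 in total.

3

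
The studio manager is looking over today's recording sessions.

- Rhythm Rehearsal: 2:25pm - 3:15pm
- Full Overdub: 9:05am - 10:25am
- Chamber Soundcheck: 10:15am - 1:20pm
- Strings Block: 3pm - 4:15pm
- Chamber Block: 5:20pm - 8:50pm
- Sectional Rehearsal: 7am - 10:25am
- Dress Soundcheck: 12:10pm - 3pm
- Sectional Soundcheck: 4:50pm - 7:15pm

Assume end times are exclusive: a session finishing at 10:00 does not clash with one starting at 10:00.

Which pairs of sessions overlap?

Chamber Block & Sectional Soundcheck, Chamber Soundcheck & Dress Soundcheck, Chamber Soundcheck & Full Overdub, Chamber Soundcheck & Sectional Rehearsal, Dress Soundcheck & Rhythm Rehearsal, Full Overdub & Sectional Rehearsal, Rhythm Rehearsal & Strings Block

Check each pair: they overlap iff neither finishes before the other starts.
Sorted by start: Sectional Rehearsal, Full Overdub, Chamber Soundcheck, Dress Soundcheck, Rhythm Rehearsal, Strings Block, Sectional Soundcheck, Chamber Block.
Full Overdub starts before Sectional Rehearsal ends → Sectional Rehearsal and Full Overdub overlap.
Chamber Soundcheck starts before Sectional Rehearsal ends → Sectional Rehearsal and Chamber Soundcheck overlap.
Dress Soundcheck starts after Sectional Rehearsal ends, so nothing later overlaps Sectional Rehearsal either.
Chamber Soundcheck starts before Full Overdub ends → Full Overdub and Chamber Soundcheck overlap.
Dress Soundcheck starts after Full Overdub ends, so nothing later overlaps Full Overdub either.
Dress Soundcheck starts before Chamber Soundcheck ends → Chamber Soundcheck and Dress Soundcheck overlap.
Rhythm Rehearsal starts after Chamber Soundcheck ends, so nothing later overlaps Chamber Soundcheck either.
Rhythm Rehearsal starts before Dress Soundcheck ends → Dress Soundcheck and Rhythm Rehearsal overlap.
Strings Block starts exactly when Dress Soundcheck ends (back-to-back, no overlap), so nothing later overlaps Dress Soundcheck either.
Strings Block starts before Rhythm Rehearsal ends → Rhythm Rehearsal and Strings Block overlap.
Sectional Soundcheck starts after Rhythm Rehearsal ends, so nothing later overlaps Rhythm Rehearsal either.
Sectional Soundcheck starts after Strings Block ends, so nothing later overlaps Strings Block either.
Chamber Block starts before Sectional Soundcheck ends → Sectional Soundcheck and Chamber Block overlap.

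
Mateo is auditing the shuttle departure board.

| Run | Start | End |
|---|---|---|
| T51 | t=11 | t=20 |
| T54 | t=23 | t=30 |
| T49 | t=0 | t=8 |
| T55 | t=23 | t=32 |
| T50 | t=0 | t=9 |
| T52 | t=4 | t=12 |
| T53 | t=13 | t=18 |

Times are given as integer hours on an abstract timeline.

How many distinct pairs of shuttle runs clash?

6

Two intervals overlap when each starts before the other ends.
Sorted by start: T49, T50, T52, T51, T53, T54, T55.
T50 starts before T49 ends → T49 and T50 overlap.
T52 starts before T49 ends → T49 and T52 overlap.
T51 starts after T49 ends; T49 is clear from here.
T52 starts before T50 ends → T50 and T52 overlap.
T51 starts after T50 ends; T50 is clear from here.
T51 starts before T52 ends → T52 and T51 overlap.
T53 starts after T52 ends; T52 is clear from here.
T53 starts before T51 ends → T51 and T53 overlap.
T54 starts after T51 ends; T51 is clear from here.
T54 starts after T53 ends; T53 is clear from here.
T55 starts before T54 ends → T54 and T55 overlap.
Overlapping pairs: T49 & T50, T49 & T52, T50 & T52, T51 & T52, T51 & T53, T54 & T55 — 6 in total.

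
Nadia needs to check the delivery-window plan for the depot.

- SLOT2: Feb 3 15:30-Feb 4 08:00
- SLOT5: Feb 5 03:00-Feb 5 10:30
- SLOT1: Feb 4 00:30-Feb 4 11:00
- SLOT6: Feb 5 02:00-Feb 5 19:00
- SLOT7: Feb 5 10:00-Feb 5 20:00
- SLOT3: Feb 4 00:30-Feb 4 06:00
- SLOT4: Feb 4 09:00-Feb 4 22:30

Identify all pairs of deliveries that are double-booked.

Check each pair: they overlap iff neither finishes before the other starts.
Sorted by start: SLOT2, SLOT1, SLOT3, SLOT4, SLOT6, SLOT5, SLOT7.
SLOT1 starts before SLOT2 ends → SLOT2 and SLOT1 overlap.
SLOT3 starts before SLOT2 ends → SLOT2 and SLOT3 overlap.
SLOT4 starts after SLOT2 ends, so SLOT2 has no further overlaps.
SLOT3 starts before SLOT1 ends → SLOT1 and SLOT3 overlap.
SLOT4 starts before SLOT1 ends → SLOT1 and SLOT4 overlap.
SLOT6 starts after SLOT1 ends, so SLOT1 has no further overlaps.
SLOT4 starts after SLOT3 ends, so SLOT3 has no further overlaps.
SLOT6 starts after SLOT4 ends, so SLOT4 has no further overlaps.
SLOT5 starts before SLOT6 ends → SLOT6 and SLOT5 overlap.
SLOT7 starts before SLOT6 ends → SLOT6 and SLOT7 overlap.
SLOT7 starts before SLOT5 ends → SLOT5 and SLOT7 overlap.

SLOT1 & SLOT2, SLOT1 & SLOT3, SLOT1 & SLOT4, SLOT2 & SLOT3, SLOT5 & SLOT6, SLOT5 & SLOT7, SLOT6 & SLOT7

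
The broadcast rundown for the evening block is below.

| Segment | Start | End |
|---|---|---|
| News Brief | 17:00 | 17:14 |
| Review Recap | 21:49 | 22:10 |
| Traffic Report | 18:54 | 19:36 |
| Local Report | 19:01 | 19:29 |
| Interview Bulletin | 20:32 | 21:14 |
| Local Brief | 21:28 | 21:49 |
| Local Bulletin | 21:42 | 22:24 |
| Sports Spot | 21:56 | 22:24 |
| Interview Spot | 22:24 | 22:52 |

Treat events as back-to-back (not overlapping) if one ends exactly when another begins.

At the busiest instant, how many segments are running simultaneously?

3

Sweep the timeline, counting +1 at each start and −1 at each end (ends before starts at a tie):
17:00 start News Brief → 1
17:14 end News Brief → 0
18:54 start Traffic Report → 1
19:01 start Local Report → 2
19:29 end Local Report → 1
19:36 end Traffic Report → 0
20:32 start Interview Bulletin → 1
21:14 end Interview Bulletin → 0
21:28 start Local Brief → 1
21:42 start Local Bulletin → 2
21:49 end Local Brief → 1
21:49 start Review Recap → 2
21:56 start Sports Spot → 3
22:10 end Review Recap → 2
22:24 end Local Bulletin → 1
22:24 end Sports Spot → 0
22:24 start Interview Spot → 1
22:52 end Interview Spot → 0
Peak is 3, at 21:56 (Local Bulletin, Review Recap, Sports Spot).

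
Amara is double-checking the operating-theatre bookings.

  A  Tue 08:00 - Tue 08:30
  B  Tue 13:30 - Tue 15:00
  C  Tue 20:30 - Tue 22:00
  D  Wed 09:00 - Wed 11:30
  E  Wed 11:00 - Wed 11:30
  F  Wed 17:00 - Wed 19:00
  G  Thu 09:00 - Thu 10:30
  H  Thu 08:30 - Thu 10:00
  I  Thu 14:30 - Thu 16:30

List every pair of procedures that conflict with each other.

D & E, G & H

Sorted by start: A, B, C, D, E, F, H, G, I.
B starts after A ends — done with A.
C starts after B ends — done with B.
D starts after C ends — done with C.
E starts before D ends → D and E overlap.
F starts after D ends — done with D.
F starts after E ends — done with E.
H starts after F ends — done with F.
G starts before H ends → H and G overlap.
I starts after H ends.
I starts after G ends.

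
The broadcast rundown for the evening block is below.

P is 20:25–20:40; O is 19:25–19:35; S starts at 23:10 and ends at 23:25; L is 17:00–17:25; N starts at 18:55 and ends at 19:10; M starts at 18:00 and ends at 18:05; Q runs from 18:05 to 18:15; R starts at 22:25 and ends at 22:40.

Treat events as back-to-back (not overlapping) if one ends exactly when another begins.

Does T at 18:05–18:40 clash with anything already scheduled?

L: ends 17:25 at or before T starts 18:05 → clear.
M: ends 18:05 at or before T starts 18:05 → clear.
Q: starts 18:05 before T ends 18:40, and ends 18:15 after T starts 18:05 → overlap.
N: starts 18:55 at or after T ends 18:40 → clear.
O: starts 19:25 at or after T ends 18:40 → clear.
P: starts 20:25 at or after T ends 18:40 → clear.
R: starts 22:25 at or after T ends 18:40 → clear.
S: starts 23:10 at or after T ends 18:40 → clear.
T overlaps Q.

Yes — it overlaps Q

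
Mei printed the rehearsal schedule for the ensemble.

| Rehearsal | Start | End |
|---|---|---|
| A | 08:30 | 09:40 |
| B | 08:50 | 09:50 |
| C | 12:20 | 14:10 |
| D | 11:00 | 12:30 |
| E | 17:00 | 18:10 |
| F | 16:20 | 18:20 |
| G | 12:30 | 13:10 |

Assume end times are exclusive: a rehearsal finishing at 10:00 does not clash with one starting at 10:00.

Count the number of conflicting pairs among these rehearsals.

Check each pair: they overlap iff neither finishes before the other starts.
Sorted by start: A, B, D, C, G, F, E.
B starts before A ends → A and B overlap.
D starts after A ends, so A has no further overlaps.
D starts after B ends, so B has no further overlaps.
C starts before D ends → D and C overlap.
G starts exactly when D ends (back-to-back, no overlap), so D has no further overlaps.
G starts before C ends → C and G overlap.
F starts after C ends, so C has no further overlaps.
F starts after G ends, so G has no further overlaps.
E starts before F ends → F and E overlap.
Overlapping pairs: A & B, C & D, C & G, E & F — 4 in total.

4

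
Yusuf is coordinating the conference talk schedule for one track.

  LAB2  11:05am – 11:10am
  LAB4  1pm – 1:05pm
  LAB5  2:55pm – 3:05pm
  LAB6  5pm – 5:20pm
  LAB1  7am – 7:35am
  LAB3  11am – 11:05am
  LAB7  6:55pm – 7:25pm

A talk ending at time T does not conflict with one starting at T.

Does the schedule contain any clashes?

No

Sorted by start: LAB1, LAB3, LAB2, LAB4, LAB5, LAB6, LAB7.
LAB3 starts after LAB1 ends; LAB1 is clear from here.
LAB2 starts exactly when LAB3 ends (back-to-back, no overlap); LAB3 is clear from here.
LAB4 starts after LAB2 ends; LAB2 is clear from here.
LAB5 starts after LAB4 ends; LAB4 is clear from here.
LAB6 starts after LAB5 ends; LAB5 is clear from here.
LAB7 starts after LAB6 ends.
Every pair is clear; the schedule has no overlaps.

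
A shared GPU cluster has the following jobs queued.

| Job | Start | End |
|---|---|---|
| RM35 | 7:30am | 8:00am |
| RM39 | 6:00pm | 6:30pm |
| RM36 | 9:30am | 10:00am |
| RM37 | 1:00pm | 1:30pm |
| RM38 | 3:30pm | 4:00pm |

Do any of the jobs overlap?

Check each pair: they overlap iff neither finishes before the other starts.
Sorted by start: RM35, RM36, RM37, RM38, RM39.
RM36 starts after RM35 ends — done with RM35.
RM37 starts after RM36 ends — done with RM36.
RM38 starts after RM37 ends — done with RM37.
RM39 starts after RM38 ends.
Every pair is clear; the schedule has no overlaps.

No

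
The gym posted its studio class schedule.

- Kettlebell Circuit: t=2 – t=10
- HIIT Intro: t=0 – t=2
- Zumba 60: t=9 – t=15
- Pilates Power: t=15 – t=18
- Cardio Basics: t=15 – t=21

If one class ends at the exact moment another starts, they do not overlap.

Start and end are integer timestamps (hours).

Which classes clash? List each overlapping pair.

Sorted by start: HIIT Intro, Kettlebell Circuit, Zumba 60, Cardio Basics, Pilates Power.
Kettlebell Circuit starts exactly when HIIT Intro ends (back-to-back, no overlap) — done with HIIT Intro.
Zumba 60 starts before Kettlebell Circuit ends → Kettlebell Circuit and Zumba 60 overlap.
Cardio Basics starts after Kettlebell Circuit ends — done with Kettlebell Circuit.
Cardio Basics starts exactly when Zumba 60 ends (back-to-back, no overlap) — done with Zumba 60.
Pilates Power starts before Cardio Basics ends → Cardio Basics and Pilates Power overlap.

Cardio Basics & Pilates Power, Kettlebell Circuit & Zumba 60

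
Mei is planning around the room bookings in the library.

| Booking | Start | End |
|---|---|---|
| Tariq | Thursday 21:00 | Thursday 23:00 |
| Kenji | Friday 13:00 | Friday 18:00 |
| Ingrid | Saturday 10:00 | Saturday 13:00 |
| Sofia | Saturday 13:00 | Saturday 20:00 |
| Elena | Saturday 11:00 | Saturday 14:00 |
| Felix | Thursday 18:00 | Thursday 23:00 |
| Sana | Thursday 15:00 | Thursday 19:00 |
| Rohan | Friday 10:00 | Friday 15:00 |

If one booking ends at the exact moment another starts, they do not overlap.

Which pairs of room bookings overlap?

Elena & Ingrid, Elena & Sofia, Felix & Sana, Felix & Tariq, Kenji & Rohan

Two intervals overlap when each starts before the other ends.
Sorted by start: Sana, Felix, Tariq, Rohan, Kenji, Ingrid, Elena, Sofia.
Felix starts before Sana ends → Sana and Felix overlap.
Tariq starts after Sana ends — done with Sana.
Tariq starts before Felix ends → Felix and Tariq overlap.
Rohan starts after Felix ends — done with Felix.
Rohan starts after Tariq ends — done with Tariq.
Kenji starts before Rohan ends → Rohan and Kenji overlap.
Ingrid starts after Rohan ends — done with Rohan.
Ingrid starts after Kenji ends — done with Kenji.
Elena starts before Ingrid ends → Ingrid and Elena overlap.
Sofia starts exactly when Ingrid ends (back-to-back, no overlap).
Sofia starts before Elena ends → Elena and Sofia overlap.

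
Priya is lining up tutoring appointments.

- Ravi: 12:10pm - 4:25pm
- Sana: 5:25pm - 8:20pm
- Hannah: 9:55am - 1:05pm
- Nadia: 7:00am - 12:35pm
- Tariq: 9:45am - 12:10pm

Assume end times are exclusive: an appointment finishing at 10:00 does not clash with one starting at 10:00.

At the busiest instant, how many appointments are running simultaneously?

3

Walk through starts and ends in time order (an end at T is processed before a start at T):
7:00am start Nadia → 1
9:45am start Tariq → 2
9:55am start Hannah → 3
12:10pm end Tariq → 2
12:10pm start Ravi → 3
12:35pm end Nadia → 2
1:05pm end Hannah → 1
4:25pm end Ravi → 0
5:25pm start Sana → 1
8:20pm end Sana → 0
Peak is 3, at 9:55am (Hannah, Nadia, Tariq).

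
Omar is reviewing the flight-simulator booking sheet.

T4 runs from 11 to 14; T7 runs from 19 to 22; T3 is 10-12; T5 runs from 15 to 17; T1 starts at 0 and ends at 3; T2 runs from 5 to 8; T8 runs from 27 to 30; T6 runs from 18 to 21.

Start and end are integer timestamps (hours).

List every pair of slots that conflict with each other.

Sorted by start: T1, T2, T3, T4, T5, T6, T7, T8.
T2 starts after T1 ends; T1 is clear from here.
T3 starts after T2 ends; T2 is clear from here.
T4 starts before T3 ends → T3 and T4 overlap.
T5 starts after T3 ends; T3 is clear from here.
T5 starts after T4 ends; T4 is clear from here.
T6 starts after T5 ends; T5 is clear from here.
T7 starts before T6 ends → T6 and T7 overlap.
T8 starts after T6 ends.
T8 starts after T7 ends.

T3 & T4, T6 & T7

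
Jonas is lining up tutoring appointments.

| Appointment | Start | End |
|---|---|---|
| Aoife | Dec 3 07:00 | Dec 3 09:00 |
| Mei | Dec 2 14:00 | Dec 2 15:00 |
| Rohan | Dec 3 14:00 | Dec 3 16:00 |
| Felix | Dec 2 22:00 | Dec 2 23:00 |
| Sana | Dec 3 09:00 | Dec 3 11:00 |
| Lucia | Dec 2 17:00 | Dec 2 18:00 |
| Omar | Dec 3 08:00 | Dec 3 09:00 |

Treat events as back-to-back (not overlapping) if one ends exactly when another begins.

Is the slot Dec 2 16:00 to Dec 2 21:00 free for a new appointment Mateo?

Mei: ends Dec 2 15:00 at or before Mateo starts Dec 2 16:00 → clear.
Lucia: starts Dec 2 17:00 before Mateo ends Dec 2 21:00, and ends Dec 2 18:00 after Mateo starts Dec 2 16:00 → overlap.
Felix: starts Dec 2 22:00 at or after Mateo ends Dec 2 21:00 → clear.
Aoife: starts Dec 3 07:00 at or after Mateo ends Dec 2 21:00 → clear.
Omar: starts Dec 3 08:00 at or after Mateo ends Dec 2 21:00 → clear.
Sana: starts Dec 3 09:00 at or after Mateo ends Dec 2 21:00 → clear.
Rohan: starts Dec 3 14:00 at or after Mateo ends Dec 2 21:00 → clear.
Mateo overlaps Lucia.

No — it overlaps Lucia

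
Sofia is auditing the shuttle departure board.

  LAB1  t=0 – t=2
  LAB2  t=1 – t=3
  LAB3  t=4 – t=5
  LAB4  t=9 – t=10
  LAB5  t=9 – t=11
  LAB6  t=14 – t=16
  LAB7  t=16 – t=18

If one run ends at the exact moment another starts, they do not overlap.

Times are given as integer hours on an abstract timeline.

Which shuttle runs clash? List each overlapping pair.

Sorted by start: LAB1, LAB2, LAB3, LAB4, LAB5, LAB6, LAB7.
LAB2 starts before LAB1 ends → LAB1 and LAB2 overlap.
LAB3 starts after LAB1 ends, so LAB1 has no further overlaps.
LAB3 starts after LAB2 ends, so LAB2 has no further overlaps.
LAB4 starts after LAB3 ends, so LAB3 has no further overlaps.
LAB5 starts before LAB4 ends → LAB4 and LAB5 overlap.
LAB6 starts after LAB4 ends, so LAB4 has no further overlaps.
LAB6 starts after LAB5 ends, so LAB5 has no further overlaps.
LAB7 starts exactly when LAB6 ends (back-to-back, no overlap).

LAB1 & LAB2, LAB4 & LAB5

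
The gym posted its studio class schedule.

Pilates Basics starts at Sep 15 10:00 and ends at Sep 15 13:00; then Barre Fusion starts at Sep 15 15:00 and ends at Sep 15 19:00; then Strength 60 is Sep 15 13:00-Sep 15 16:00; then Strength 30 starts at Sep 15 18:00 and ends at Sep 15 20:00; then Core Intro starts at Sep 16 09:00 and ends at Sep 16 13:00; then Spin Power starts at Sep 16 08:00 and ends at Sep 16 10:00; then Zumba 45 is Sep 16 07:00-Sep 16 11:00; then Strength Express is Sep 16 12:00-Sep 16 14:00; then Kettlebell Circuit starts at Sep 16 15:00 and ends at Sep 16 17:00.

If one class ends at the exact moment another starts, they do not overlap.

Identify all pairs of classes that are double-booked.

Sorted by start: Pilates Basics, Strength 60, Barre Fusion, Strength 30, Zumba 45, Spin Power, Core Intro, Strength Express, Kettlebell Circuit.
Strength 60 starts exactly when Pilates Basics ends (back-to-back, no overlap), so Pilates Basics has no further overlaps.
Barre Fusion starts before Strength 60 ends → Strength 60 and Barre Fusion overlap.
Strength 30 starts after Strength 60 ends, so Strength 60 has no further overlaps.
Strength 30 starts before Barre Fusion ends → Barre Fusion and Strength 30 overlap.
Zumba 45 starts after Barre Fusion ends, so Barre Fusion has no further overlaps.
Zumba 45 starts after Strength 30 ends, so Strength 30 has no further overlaps.
Spin Power starts before Zumba 45 ends → Zumba 45 and Spin Power overlap.
Core Intro starts before Zumba 45 ends → Zumba 45 and Core Intro overlap.
Strength Express starts after Zumba 45 ends, so Zumba 45 has no further overlaps.
Core Intro starts before Spin Power ends → Spin Power and Core Intro overlap.
Strength Express starts after Spin Power ends, so Spin Power has no further overlaps.
Strength Express starts before Core Intro ends → Core Intro and Strength Express overlap.
Kettlebell Circuit starts after Core Intro ends.
Kettlebell Circuit starts after Strength Express ends.

Barre Fusion & Strength 30, Barre Fusion & Strength 60, Core Intro & Spin Power, Core Intro & Strength Express, Core Intro & Zumba 45, Spin Power & Zumba 45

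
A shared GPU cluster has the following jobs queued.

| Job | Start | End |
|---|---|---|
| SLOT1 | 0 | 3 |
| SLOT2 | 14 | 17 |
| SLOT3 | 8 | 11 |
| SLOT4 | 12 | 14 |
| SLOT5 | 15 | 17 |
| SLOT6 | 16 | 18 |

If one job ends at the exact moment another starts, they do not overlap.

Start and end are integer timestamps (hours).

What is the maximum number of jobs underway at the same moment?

3

Sort all start/end points and keep a running count:
0 start SLOT1 → 1
3 end SLOT1 → 0
8 start SLOT3 → 1
11 end SLOT3 → 0
12 start SLOT4 → 1
14 end SLOT4 → 0
14 start SLOT2 → 1
15 start SLOT5 → 2
16 start SLOT6 → 3
17 end SLOT2 → 2
17 end SLOT5 → 1
18 end SLOT6 → 0
Peak is 3, at 16 (SLOT2, SLOT5, SLOT6).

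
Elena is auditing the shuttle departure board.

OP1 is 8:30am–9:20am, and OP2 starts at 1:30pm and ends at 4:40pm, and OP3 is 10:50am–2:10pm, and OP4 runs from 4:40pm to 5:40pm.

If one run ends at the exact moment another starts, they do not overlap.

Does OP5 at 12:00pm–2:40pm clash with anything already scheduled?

Yes — it overlaps OP2, OP3

OP1: ends 9:20am at or before OP5 starts 12:00pm → clear.
OP3: starts 10:50am before OP5 ends 2:40pm, and ends 2:10pm after OP5 starts 12:00pm → overlap.
OP2: starts 1:30pm before OP5 ends 2:40pm, and ends 4:40pm after OP5 starts 12:00pm → overlap.
OP4: starts 4:40pm at or after OP5 ends 2:40pm → clear.
OP5 overlaps OP2, OP3.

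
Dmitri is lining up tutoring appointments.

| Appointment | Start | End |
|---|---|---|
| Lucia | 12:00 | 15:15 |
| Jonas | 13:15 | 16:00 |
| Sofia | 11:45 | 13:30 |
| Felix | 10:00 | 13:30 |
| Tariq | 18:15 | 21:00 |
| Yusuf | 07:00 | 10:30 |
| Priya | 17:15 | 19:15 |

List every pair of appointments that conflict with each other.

Two intervals overlap when each starts before the other ends.
Sorted by start: Yusuf, Felix, Sofia, Lucia, Jonas, Priya, Tariq.
Felix starts before Yusuf ends → Yusuf and Felix overlap.
Sofia starts after Yusuf ends — done with Yusuf.
Sofia starts before Felix ends → Felix and Sofia overlap.
Lucia starts before Felix ends → Felix and Lucia overlap.
Jonas starts before Felix ends → Felix and Jonas overlap.
Priya starts after Felix ends — done with Felix.
Lucia starts before Sofia ends → Sofia and Lucia overlap.
Jonas starts before Sofia ends → Sofia and Jonas overlap.
Priya starts after Sofia ends — done with Sofia.
Jonas starts before Lucia ends → Lucia and Jonas overlap.
Priya starts after Lucia ends — done with Lucia.
Priya starts after Jonas ends — done with Jonas.
Tariq starts before Priya ends → Priya and Tariq overlap.

Felix & Jonas, Felix & Lucia, Felix & Sofia, Felix & Yusuf, Jonas & Lucia, Jonas & Sofia, Lucia & Sofia, Priya & Tariq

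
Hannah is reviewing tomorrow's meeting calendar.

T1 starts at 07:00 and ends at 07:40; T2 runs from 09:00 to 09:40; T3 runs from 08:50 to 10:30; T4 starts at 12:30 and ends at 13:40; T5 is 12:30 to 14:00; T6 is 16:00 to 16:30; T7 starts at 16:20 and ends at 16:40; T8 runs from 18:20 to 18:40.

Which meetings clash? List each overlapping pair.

T2 & T3, T4 & T5, T6 & T7

Sorted by start: T1, T3, T2, T4, T5, T6, T7, T8.
T3 starts after T1 ends, so nothing later overlaps T1 either.
T2 starts before T3 ends → T3 and T2 overlap.
T4 starts after T3 ends, so nothing later overlaps T3 either.
T4 starts after T2 ends, so nothing later overlaps T2 either.
T5 starts before T4 ends → T4 and T5 overlap.
T6 starts after T4 ends, so nothing later overlaps T4 either.
T6 starts after T5 ends, so nothing later overlaps T5 either.
T7 starts before T6 ends → T6 and T7 overlap.
T8 starts after T6 ends.
T8 starts after T7 ends.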